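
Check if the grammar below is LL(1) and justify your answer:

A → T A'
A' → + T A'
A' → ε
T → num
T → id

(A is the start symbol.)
Yes, the grammar is LL(1).

A grammar is LL(1) if for each non-terminal N with multiple productions, the predict sets of those productions are pairwise disjoint, where PREDICT(N → α) = (FIRST(α) \ {ε}) ∪ (FOLLOW(N) if α ⇒* ε).

Relevant sets:
  FOLLOW(A') = { $ }

For A':
  PREDICT(A' → '+' T A') = { '+' }
  PREDICT(A' → ε) = { $ }
For T:
  PREDICT(T → num) = { 'num' }
  PREDICT(T → id) = { 'id' }
A has a single production, so nothing to check there.

All predict sets are disjoint. The grammar IS LL(1).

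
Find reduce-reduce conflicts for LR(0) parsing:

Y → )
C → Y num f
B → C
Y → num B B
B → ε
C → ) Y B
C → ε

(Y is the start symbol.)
Yes — I3: [B → .] vs [C → .]; I5: [B → .] vs [C → .]; I11: [B → .] vs [C → .]

A reduce-reduce conflict occurs when an LR(0) state has two complete items [A → α .] and [B → β .] — both call for a reduction, and with no lookahead the parser cannot choose between them.

Augment with Y' → Y and build the canonical LR(0) collection (I0 = CLOSURE({[Y' → . Y]}), then GOTO on every symbol after a dot until no new states appear). It has 13 states:
  I0: { [Y → . )], [Y → . num B B], [Y' → . Y] }  — shift
  I1: { [Y → ) .] }  — reduce
  I2: { [Y' → Y .] }  — accept
  I3: { [B → . C], [B → .], [C → . ) Y B], [C → . Y num f], [C → .], [Y → . )], [Y → . num B B], [Y → num . B B] }  — shift, 2 reduces
  I4: { [C → ) . Y B], [Y → ) .], [Y → . )], [Y → . num B B] }  — shift, reduce
  I5: { [B → . C], [B → .], [C → . ) Y B], [C → . Y num f], [C → .], [Y → . )], [Y → . num B B], [Y → num B . B] }  — shift, 2 reduces
  I6: { [B → C .] }  — reduce
  I7: { [C → Y . num f] }  — shift
  I8: { [C → Y num . f] }  — shift
  I9: { [C → Y num f .] }  — reduce
  I10: { [Y → num B B .] }  — reduce
  I11: { [B → . C], [B → .], [C → ) Y . B], [C → . ) Y B], [C → . Y num f], [C → .], [Y → . )], [Y → . num B B] }  — shift, 2 reduces
  I12: { [C → ) Y B .] }  — reduce

I3 contains complete items [B → .], [C → .] — reduce-reduce conflict.
I5 contains complete items [B → .], [C → .] — reduce-reduce conflict.
I11 contains complete items [B → .], [C → .] — reduce-reduce conflict.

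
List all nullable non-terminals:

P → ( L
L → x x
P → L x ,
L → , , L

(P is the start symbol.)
None

A non-terminal is nullable if it can derive ε (the empty string): either it has an ε-production, or it has a production whose right-hand side consists entirely of nullable non-terminals.

There are no ε-productions, so no non-terminal can derive ε.
No non-terminals are nullable.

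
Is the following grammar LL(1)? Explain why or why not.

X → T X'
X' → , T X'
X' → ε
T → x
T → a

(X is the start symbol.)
Yes, the grammar is LL(1).

A grammar is LL(1) if for each non-terminal N with multiple productions, the predict sets of those productions are pairwise disjoint, where PREDICT(N → α) = (FIRST(α) \ {ε}) ∪ (FOLLOW(N) if α ⇒* ε).

Relevant sets:
  FOLLOW(X') = { $ }

For X':
  PREDICT(X' → ',' T X') = { ',' }
  PREDICT(X' → ε) = { $ }
For T:
  PREDICT(T → x) = { 'x' }
  PREDICT(T → a) = { 'a' }
X has a single production, so nothing to check there.

All predict sets are disjoint. The grammar IS LL(1).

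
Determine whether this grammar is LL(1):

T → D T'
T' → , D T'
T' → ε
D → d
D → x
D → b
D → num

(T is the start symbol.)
Yes, the grammar is LL(1).

Relevant sets:
  FOLLOW(T') = { $ }

For T':
  PREDICT(T' → ',' D T') = { ',' }
  PREDICT(T' → ε) = { $ }
For D:
  PREDICT(D → d) = { 'd' }
  PREDICT(D → x) = { 'x' }
  PREDICT(D → b) = { 'b' }
  PREDICT(D → num) = { 'num' }
T has a single production, so nothing to check there.

All predict sets are disjoint. The grammar IS LL(1).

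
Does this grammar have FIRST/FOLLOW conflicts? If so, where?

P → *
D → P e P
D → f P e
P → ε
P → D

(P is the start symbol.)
Yes. P → D with FOLLOW(P) on { 'e' }

Nullable non-terminals: P.
FIRST sets used below: FIRST(D) = { '*', 'e', 'f' }

P: nullable alternative(s) P → ε; FOLLOW(P) = { $, 'e' }
  P → *: FIRST \ {ε} = { '*' } — disjoint from FOLLOW(P)
  P → ε: FIRST \ {ε} = { } — this is the only nullable alternative, skip
  P → D: FIRST \ {ε} = { '*', 'e', 'f' } — overlaps FOLLOW(P) on { 'e' }: CONFLICT

D has no nullable alternative, so no FIRST/FOLLOW check is needed there.

So the grammar has 1 FIRST/FOLLOW conflict (marked CONFLICT above).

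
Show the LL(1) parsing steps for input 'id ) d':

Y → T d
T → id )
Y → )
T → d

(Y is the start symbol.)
Stack is shown with the top on the left.

Stack     Input     Action
--------------------------
Y $       id ) d $  output Y → T d
T d $     id ) d $  output T → id )
id ) d $  id ) d $  match 'id'
) d $     ) d $     match ')'
d $       d $       match 'd'
$         $         accept

The string is accepted.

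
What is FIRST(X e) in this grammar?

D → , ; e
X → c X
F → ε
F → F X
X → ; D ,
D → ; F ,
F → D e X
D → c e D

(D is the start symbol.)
FIRST sets of the non-terminals involved (from the grammar, by fixed-point iteration):
  FIRST(X) = { ';', 'c' }

To compute FIRST(X e), process the symbols left to right:
Symbol X is a non-terminal. Add FIRST(X) \ {ε} = { ';', 'c' }
X is not nullable (ε ∉ FIRST(X)), so stop here.
FIRST(X e) = { ';', 'c' }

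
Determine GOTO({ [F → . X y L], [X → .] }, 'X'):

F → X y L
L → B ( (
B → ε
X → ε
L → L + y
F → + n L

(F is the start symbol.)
GOTO(I, 'X') = CLOSURE({ [A → αX.β] : [A → α.Xβ] ∈ I, X = 'X' })

Items with dot before 'X', with the dot advanced:
  [F → . X y L] → [F → X . y L]
Closure adds nothing (no advanced item has the dot before a non-terminal).

GOTO = { [F → X . y L] }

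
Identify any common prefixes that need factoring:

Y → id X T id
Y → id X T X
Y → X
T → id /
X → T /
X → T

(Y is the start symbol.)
Left-factoring is needed when two productions for the same non-terminal
share a common prefix on the right-hand side.

Productions for Y:
  Y → id X T id
  Y → id X T X
  Y → X
Productions for X:
  X → T /
  X → T

Found common prefix 'id X T' in productions for Y
Found common prefix 'T' in productions for X

Answer: Yes, Y has productions with common prefix 'id X T'; X has productions with common prefix 'T'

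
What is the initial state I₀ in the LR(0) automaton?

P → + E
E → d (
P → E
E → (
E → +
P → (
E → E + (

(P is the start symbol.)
{ [E → . (], [E → . +], [E → . E + (], [E → . d (], [P → . (], [P → . + E], [P → . E], [P' → . P] }

First, augment the grammar with P' → P
I₀ = CLOSURE({ [P' → . P] }):
  [P' → . P] has the dot before P: add [P → . + E], [P → . E], [P → . (]
  [P → . E] has the dot before E: add [E → . d (], [E → . (], [E → . +], [E → . E + (]
No further items can be added.

I₀ = { [E → . (], [E → . +], [E → . E + (], [E → . d (], [P → . (], [P → . + E], [P → . E], [P' → . P] }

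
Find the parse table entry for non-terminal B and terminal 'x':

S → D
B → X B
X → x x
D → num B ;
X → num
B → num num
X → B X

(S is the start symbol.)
To find M[B, 'x'], we find productions for B where 'x' is in the predict set (PREDICT(N → α) = (FIRST(α) \ {ε}) ∪ (FOLLOW(N) if α ⇒* ε)).

Relevant sets:
  FIRST(X) = { 'num', 'x' }

B → X B: PREDICT = { 'num', 'x' }
  'x' is in predict set, so this production goes in M[B, 'x']
B → num num: PREDICT = { 'num' }

M[B, 'x'] = B → X B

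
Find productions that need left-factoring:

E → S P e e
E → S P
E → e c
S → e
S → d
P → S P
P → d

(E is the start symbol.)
Left-factoring is needed when two productions for the same non-terminal
share a common prefix on the right-hand side.

Productions for E:
  E → S P e e
  E → S P
  E → e c
Productions for S:
  S → e
  S → d
Productions for P:
  P → S P
  P → d

Found common prefix 'S P' in productions for E

Answer: Yes, E has productions with common prefix 'S P'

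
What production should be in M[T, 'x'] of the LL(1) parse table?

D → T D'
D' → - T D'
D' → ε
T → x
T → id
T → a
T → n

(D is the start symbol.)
T → x

To find M[T, 'x'], we find productions for T where 'x' is in the predict set (PREDICT(N → α) = (FIRST(α) \ {ε}) ∪ (FOLLOW(N) if α ⇒* ε)).

T → x: PREDICT = { 'x' }
  'x' is in predict set, so this production goes in M[T, 'x']
T → id: PREDICT = { 'id' }
T → a: PREDICT = { 'a' }
T → n: PREDICT = { 'n' }

M[T, 'x'] = T → x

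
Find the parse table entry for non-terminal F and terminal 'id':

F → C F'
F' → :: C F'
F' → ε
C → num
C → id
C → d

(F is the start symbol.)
F → C F'

To find M[F, 'id'], we find productions for F where 'id' is in the predict set (PREDICT(N → α) = (FIRST(α) \ {ε}) ∪ (FOLLOW(N) if α ⇒* ε)).

Relevant sets:
  FIRST(C) = { 'd', 'id', 'num' }

F → C F': PREDICT = { 'd', 'id', 'num' }
  'id' is in predict set, so this production goes in M[F, 'id']

M[F, 'id'] = F → C F'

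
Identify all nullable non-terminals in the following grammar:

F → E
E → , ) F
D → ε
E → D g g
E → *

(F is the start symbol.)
ε-productions: D → ε
So D is immediately nullable.
No further non-terminal can be added: every production for the remaining non-terminals contains a terminal or a non-nullable non-terminal.
Nullable = { 'D' }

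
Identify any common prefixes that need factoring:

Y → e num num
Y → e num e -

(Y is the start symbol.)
Left-factoring is needed when two productions for the same non-terminal
share a common prefix on the right-hand side.

Productions for Y:
  Y → e num num
  Y → e num e -

Found common prefix 'e num' in productions for Y

Answer: Yes, Y has productions with common prefix 'e num'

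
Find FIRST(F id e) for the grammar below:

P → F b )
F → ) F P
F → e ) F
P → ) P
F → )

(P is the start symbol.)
{ ')', 'e' }

FIRST sets of the non-terminals involved (from the grammar, by fixed-point iteration):
  FIRST(F) = { ')', 'e' }

To compute FIRST(F id e), process the symbols left to right:
Symbol F is a non-terminal. Add FIRST(F) \ {ε} = { ')', 'e' }
F is not nullable (ε ∉ FIRST(F)), so stop here.
FIRST(F id e) = { ')', 'e' }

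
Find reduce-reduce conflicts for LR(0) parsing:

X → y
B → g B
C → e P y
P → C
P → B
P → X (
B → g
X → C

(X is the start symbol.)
Yes — I6: [P → C .] vs [X → C .]

A reduce-reduce conflict occurs when an LR(0) state has two complete items [A → α .] and [B → β .] — both call for a reduction, and with no lookahead the parser cannot choose between them.

Augment with X' → X and build the canonical LR(0) collection (I0 = CLOSURE({[X' → . X]}), then GOTO on every symbol after a dot until no new states appear). It has 13 states:
  I0: { [C → . e P y], [X → . C], [X → . y], [X' → . X] }  — shift
  I1: { [X → C .] }  — reduce
  I2: { [X' → X .] }  — accept
  I3: { [B → . g B], [B → . g], [C → . e P y], [C → e . P y], [P → . B], [P → . C], [P → . X (], [X → . C], [X → . y] }  — shift
  I4: { [X → y .] }  — reduce
  I5: { [P → B .] }  — reduce
  I6: { [P → C .], [X → C .] }  — 2 reduces
  I7: { [C → e P . y] }  — shift
  I8: { [P → X . (] }  — shift
  I9: { [B → . g B], [B → . g], [B → g . B], [B → g .] }  — shift, reduce
  I10: { [B → g B .] }  — reduce
  I11: { [P → X ( .] }  — reduce
  I12: { [C → e P y .] }  — reduce

I6 contains complete items [P → C .], [X → C .] — reduce-reduce conflict.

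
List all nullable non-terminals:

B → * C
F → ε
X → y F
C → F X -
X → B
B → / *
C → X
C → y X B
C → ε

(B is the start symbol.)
{ 'C', 'F' }

A non-terminal is nullable if it can derive ε (the empty string): either it has an ε-production, or it has a production whose right-hand side consists entirely of nullable non-terminals.

ε-productions: F → ε, C → ε
So F, C are immediately nullable.
No further non-terminal can be added: every production for the remaining non-terminals contains a terminal or a non-nullable non-terminal.
Nullable = { 'C', 'F' }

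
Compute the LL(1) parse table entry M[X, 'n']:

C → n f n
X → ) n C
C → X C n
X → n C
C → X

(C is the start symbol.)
To find M[X, 'n'], we find productions for X where 'n' is in the predict set (PREDICT(N → α) = (FIRST(α) \ {ε}) ∪ (FOLLOW(N) if α ⇒* ε)).

X → ) n C: PREDICT = { ')' }
X → n C: PREDICT = { 'n' }
  'n' is in predict set, so this production goes in M[X, 'n']

M[X, 'n'] = X → n C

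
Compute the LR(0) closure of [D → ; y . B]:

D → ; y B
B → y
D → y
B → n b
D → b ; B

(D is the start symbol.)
{ [B → . n b], [B → . y], [D → ; y . B] }

Start with: [D → ; y . B]
  [D → ; y . B] has the dot before B: add [B → . y], [B → . n b]
No further items can be added.

CLOSURE = { [B → . n b], [B → . y], [D → ; y . B] }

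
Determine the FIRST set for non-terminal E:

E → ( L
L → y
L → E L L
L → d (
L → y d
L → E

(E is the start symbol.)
To compute FIRST(E), examine every production with E on the left-hand side, reading each right-hand side left to right until a non-nullable symbol is reached.

From E → ( L:
  - '(' is a terminal: add '(' and stop

Collecting: FIRST(E) = { '(' }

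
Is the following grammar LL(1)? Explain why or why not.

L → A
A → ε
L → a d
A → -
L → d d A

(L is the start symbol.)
Yes, the grammar is LL(1).

Relevant sets:
  FIRST(A) = { '-', ε }
  FOLLOW(L) = { $ }
  FOLLOW(A) = { $ }

For L:
  PREDICT(L → A) = { $, '-' }
  PREDICT(L → a d) = { 'a' }
  PREDICT(L → d d A) = { 'd' }
For A:
  PREDICT(A → ε) = { $ }
  PREDICT(A → '-') = { '-' }

All predict sets are disjoint. The grammar IS LL(1).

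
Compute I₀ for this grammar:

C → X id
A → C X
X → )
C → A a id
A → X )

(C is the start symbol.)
{ [A → . C X], [A → . X )], [C → . A a id], [C → . X id], [C' → . C], [X → . )] }

First, augment the grammar with C' → C
I₀ = CLOSURE({ [C' → . C] }):
  [C' → . C] has the dot before C: add [C → . X id], [C → . A a id]
  [C → . X id] has the dot before X: add [X → . )]
  [C → . A a id] has the dot before A: add [A → . C X], [A → . X )]
No further items can be added.

I₀ = { [A → . C X], [A → . X )], [C → . A a id], [C → . X id], [C' → . C], [X → . )] }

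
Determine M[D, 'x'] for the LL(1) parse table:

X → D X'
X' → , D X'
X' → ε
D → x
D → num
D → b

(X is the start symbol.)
To find M[D, 'x'], we find productions for D where 'x' is in the predict set (PREDICT(N → α) = (FIRST(α) \ {ε}) ∪ (FOLLOW(N) if α ⇒* ε)).

D → x: PREDICT = { 'x' }
  'x' is in predict set, so this production goes in M[D, 'x']
D → num: PREDICT = { 'num' }
D → b: PREDICT = { 'b' }

M[D, 'x'] = D → x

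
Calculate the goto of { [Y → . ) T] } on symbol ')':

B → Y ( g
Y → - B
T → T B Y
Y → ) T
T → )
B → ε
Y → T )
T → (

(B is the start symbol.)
{ [T → . (], [T → . )], [T → . T B Y], [Y → ) . T] }

GOTO(I, ')') = CLOSURE({ [A → αX.β] : [A → α.Xβ] ∈ I, X = ')' })

Items with dot before ')', with the dot advanced:
  [Y → . ) T] → [Y → ) . T]
Closure of the advanced items:
  [Y → ) . T] has the dot before T: add [T → . T B Y], [T → . )], [T → . (]

GOTO = { [T → . (], [T → . )], [T → . T B Y], [Y → ) . T] }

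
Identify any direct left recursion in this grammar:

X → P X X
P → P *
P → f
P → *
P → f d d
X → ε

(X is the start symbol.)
Yes, P is left-recursive

Direct left recursion occurs when N → N α for some non-terminal N (the right-hand side begins with the left-hand side itself).

X → P X X: starts with P
P → P *: LEFT RECURSIVE (starts with P)
P → f: starts with f
P → *: starts with '*'
P → f d d: starts with f
X → ε: starts with ε

The grammar has direct left recursion on: P.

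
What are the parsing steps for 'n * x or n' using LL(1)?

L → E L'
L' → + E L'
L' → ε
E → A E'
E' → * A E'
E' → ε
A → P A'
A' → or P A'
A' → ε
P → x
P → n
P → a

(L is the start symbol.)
LL(1) parsing maintains a stack (initially the start symbol over $) and the input. At each step: if the stack top is a terminal, match it against the current input token; if it is a non-terminal N, replace it with the RHS of M[N, lookahead] (the unique production whose predict set contains the lookahead).

Stack is shown with the top on the left.

Stack            Input         Action
-------------------------------------
L $              n * x or n $  output L → E L'
E L' $           n * x or n $  output E → A E'
A E' L' $        n * x or n $  output A → P A'
P A' E' L' $     n * x or n $  output P → n
n A' E' L' $     n * x or n $  match 'n'
A' E' L' $       * x or n $    output A' → ε
E' L' $          * x or n $    output E' → * A E'
* A E' L' $      * x or n $    match '*'
A E' L' $        x or n $      output A → P A'
P A' E' L' $     x or n $      output P → x
x A' E' L' $     x or n $      match 'x'
A' E' L' $       or n $        output A' → or P A'
or P A' E' L' $  or n $        match 'or'
P A' E' L' $     n $           output P → n
n A' E' L' $     n $           match 'n'
A' E' L' $       $             output A' → ε
E' L' $          $             output E' → ε
L' $             $             output L' → ε
$                $             accept

The string is accepted.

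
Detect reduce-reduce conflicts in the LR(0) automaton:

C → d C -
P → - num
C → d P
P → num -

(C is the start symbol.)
No reduce-reduce conflicts

A reduce-reduce conflict occurs when an LR(0) state has two complete items [A → α .] and [B → β .] — both call for a reduction, and with no lookahead the parser cannot choose between them.

Augment with C' → C and build the canonical LR(0) collection (I0 = CLOSURE({[C' → . C]}), then GOTO on every symbol after a dot until no new states appear). It has 10 states:
  I0: { [C → . d C -], [C → . d P], [C' → . C] }  — shift
  I1: { [C' → C .] }  — accept
  I2: { [C → . d C -], [C → . d P], [C → d . C -], [C → d . P], [P → . - num], [P → . num -] }  — shift
  I3: { [P → - . num] }  — shift
  I4: { [C → d C . -] }  — shift
  I5: { [C → d P .] }  — reduce
  I6: { [P → num . -] }  — shift
  I7: { [P → num - .] }  — reduce
  I8: { [C → d C - .] }  — reduce
  I9: { [P → - num .] }  — reduce

No state contains more than one complete item.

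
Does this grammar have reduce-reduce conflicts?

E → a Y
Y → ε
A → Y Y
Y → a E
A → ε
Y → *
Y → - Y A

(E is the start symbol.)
Yes — I8: [A → .] vs [Y → .]

A reduce-reduce conflict occurs when an LR(0) state has two complete items [A → α .] and [B → β .] — both call for a reduction, and with no lookahead the parser cannot choose between them.

Augment with E' → E and build the canonical LR(0) collection (I0 = CLOSURE({[E' → . E]}), then GOTO on every symbol after a dot until no new states appear). It has 12 states:
  I0: { [E → . a Y], [E' → . E] }  — shift
  I1: { [E' → E .] }  — accept
  I2: { [E → a . Y], [Y → . *], [Y → . - Y A], [Y → . a E], [Y → .] }  — shift, reduce
  I3: { [Y → * .] }  — reduce
  I4: { [Y → - . Y A], [Y → . *], [Y → . - Y A], [Y → . a E], [Y → .] }  — shift, reduce
  I5: { [E → a Y .] }  — reduce
  I6: { [E → . a Y], [Y → a . E] }  — shift
  I7: { [Y → a E .] }  — reduce
  I8: { [A → . Y Y], [A → .], [Y → - Y . A], [Y → . *], [Y → . - Y A], [Y → . a E], [Y → .] }  — shift, 2 reduces
  I9: { [Y → - Y A .] }  — reduce
  I10: { [A → Y . Y], [Y → . *], [Y → . - Y A], [Y → . a E], [Y → .] }  — shift, reduce
  I11: { [A → Y Y .] }  — reduce

I8 contains complete items [A → .], [Y → .] — reduce-reduce conflict.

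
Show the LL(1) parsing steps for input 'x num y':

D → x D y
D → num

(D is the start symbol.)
Stack is shown with the top on the left.

Stack    Input      Action
--------------------------
D $      x num y $  output D → x D y
x D y $  x num y $  match 'x'
D y $    num y $    output D → num
num y $  num y $    match 'num'
y $      y $        match 'y'
$        $          accept

The string is accepted.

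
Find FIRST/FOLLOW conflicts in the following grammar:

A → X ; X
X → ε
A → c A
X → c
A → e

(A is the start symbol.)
No FIRST/FOLLOW conflicts.

Nullable non-terminals: X.

X: nullable alternative(s) X → ε; FOLLOW(X) = { $, ';' }
  X → ε: FIRST \ {ε} = { } — this is the only nullable alternative, skip
  X → c: FIRST \ {ε} = { 'c' } — disjoint from FOLLOW(X)

A has no nullable alternative, so no FIRST/FOLLOW check is needed there.

No FIRST/FOLLOW conflicts found.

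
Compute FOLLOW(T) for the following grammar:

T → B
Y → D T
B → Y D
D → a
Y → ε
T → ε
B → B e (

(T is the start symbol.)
{ $, 'a' }

To compute FOLLOW(T), find every occurrence of T on a right-hand side N → α T β: add FIRST(β) \ {ε}, and if β is empty or nullable also add FOLLOW(N). Iterate to a fixed point.

T is the start symbol, so $ ∈ FOLLOW(T).
In Y → D T: T is at the end, add FOLLOW(Y)

The FOLLOW sets referred to above (computed the same way, to a fixed point):
  FOLLOW(Y) = { 'a' }

Taking the union: FOLLOW(T) = { $, 'a' }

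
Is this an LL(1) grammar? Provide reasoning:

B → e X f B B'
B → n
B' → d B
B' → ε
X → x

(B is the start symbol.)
A grammar is LL(1) if for each non-terminal N with multiple productions, the predict sets of those productions are pairwise disjoint, where PREDICT(N → α) = (FIRST(α) \ {ε}) ∪ (FOLLOW(N) if α ⇒* ε).

Relevant sets:
  FOLLOW(B') = { $, 'd' }

For B:
  PREDICT(B → e X f B B') = { 'e' }
  PREDICT(B → n) = { 'n' }
For B':
  PREDICT(B' → d B) = { 'd' }
  PREDICT(B' → ε) = { $, 'd' }
X has a single production, so nothing to check there.

Conflict found: Predict set conflict for B': { 'd' }
The grammar is NOT LL(1).

Answer: No. Predict set conflict for B': { 'd' }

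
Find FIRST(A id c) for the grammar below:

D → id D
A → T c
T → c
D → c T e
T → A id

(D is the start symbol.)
{ 'c' }

FIRST sets of the non-terminals involved (from the grammar, by fixed-point iteration):
  FIRST(A) = { 'c' }

To compute FIRST(A id c), process the symbols left to right:
Symbol A is a non-terminal. Add FIRST(A) \ {ε} = { 'c' }
A is not nullable (ε ∉ FIRST(A)), so stop here.
FIRST(A id c) = { 'c' }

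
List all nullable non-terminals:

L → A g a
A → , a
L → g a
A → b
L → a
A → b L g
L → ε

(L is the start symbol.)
A non-terminal is nullable if it can derive ε (the empty string): either it has an ε-production, or it has a production whose right-hand side consists entirely of nullable non-terminals.

ε-productions: L → ε
So L is immediately nullable.
No further non-terminal can be added: every production for the remaining non-terminals contains a terminal or a non-nullable non-terminal.
Nullable = { 'L' }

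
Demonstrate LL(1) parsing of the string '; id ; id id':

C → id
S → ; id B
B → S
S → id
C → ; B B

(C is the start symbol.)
Stack is shown with the top on the left.

Stack     Input           Action
--------------------------------
C $       ; id ; id id $  output C → ; B B
; B B $   ; id ; id id $  match ';'
B B $     id ; id id $    output B → S
S B $     id ; id id $    output S → id
id B $    id ; id id $    match 'id'
B $       ; id id $       output B → S
S $       ; id id $       output S → ; id B
; id B $  ; id id $       match ';'
id B $    id id $         match 'id'
B $       id $            output B → S
S $       id $            output S → id
id $      id $            match 'id'
$         $               accept

The string is accepted.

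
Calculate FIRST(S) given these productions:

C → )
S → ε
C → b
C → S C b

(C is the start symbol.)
{ ε }

To compute FIRST(S), examine every production with S on the left-hand side, reading each right-hand side left to right until a non-nullable symbol is reached.

From S → ε:
  - ε-production, so ε ∈ FIRST(S)

Collecting: FIRST(S) = { ε }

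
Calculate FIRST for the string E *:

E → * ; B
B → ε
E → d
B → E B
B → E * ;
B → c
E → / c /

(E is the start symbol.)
FIRST sets of the non-terminals involved (from the grammar, by fixed-point iteration):
  FIRST(E) = { '*', '/', 'd' }

To compute FIRST(E *), process the symbols left to right:
Symbol E is a non-terminal. Add FIRST(E) \ {ε} = { '*', '/', 'd' }
E is not nullable (ε ∉ FIRST(E)), so stop here.
FIRST(E *) = { '*', '/', 'd' }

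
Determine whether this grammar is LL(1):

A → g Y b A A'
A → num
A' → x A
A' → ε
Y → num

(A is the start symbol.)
No. Predict set conflict for A': { 'x' }

Relevant sets:
  FOLLOW(A') = { $, 'x' }

For A:
  PREDICT(A → g Y b A A') = { 'g' }
  PREDICT(A → num) = { 'num' }
For A':
  PREDICT(A' → x A) = { 'x' }
  PREDICT(A' → ε) = { $, 'x' }
Y has a single production, so nothing to check there.

Conflict found: Predict set conflict for A': { 'x' }
The grammar is NOT LL(1).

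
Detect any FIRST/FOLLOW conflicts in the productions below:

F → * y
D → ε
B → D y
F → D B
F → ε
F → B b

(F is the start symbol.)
No FIRST/FOLLOW conflicts.

Nullable non-terminals: D, F.
FIRST sets used below: FIRST(D) = { ε }, FIRST(B) = { 'y' }
D has a nullable alternative but only one production, so nothing to check.

F: nullable alternative(s) F → ε; FOLLOW(F) = { $ }
  F → * y: FIRST \ {ε} = { '*' } — disjoint from FOLLOW(F)
  F → D B: FIRST \ {ε} = { 'y' } — disjoint from FOLLOW(F)
  F → ε: FIRST \ {ε} = { } — this is the only nullable alternative, skip
  F → B b: FIRST \ {ε} = { 'y' } — disjoint from FOLLOW(F)

B has no nullable alternative, so no FIRST/FOLLOW check is needed there.

No FIRST/FOLLOW conflicts found.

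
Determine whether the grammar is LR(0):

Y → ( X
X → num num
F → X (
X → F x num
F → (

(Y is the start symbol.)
No. Shift-reduce conflict between [Y → ( X .] and [F → X . (]

A grammar is LR(0) if no state in the canonical LR(0) collection has:
  - both a shift item (dot before a terminal) and a complete item (shift-reduce conflict), or
  - two or more complete items (reduce-reduce conflict; the accept item [Y' → Y .] counts as a complete item here).

Augment with Y' → Y and build the canonical LR(0) collection (I0 = CLOSURE({[Y' → . Y]}), then GOTO on every symbol after a dot until no new states appear). It has 11 states:
  I0: { [Y → . ( X], [Y' → . Y] }  — shift
  I1: { [F → . (], [F → . X (], [X → . F x num], [X → . num num], [Y → ( . X] }  — shift
  I2: { [Y' → Y .] }  — accept
  I3: { [F → ( .] }  — reduce
  I4: { [X → F . x num] }  — shift
  I5: { [F → X . (], [Y → ( X .] }  — shift, reduce
  I6: { [X → num . num] }  — shift
  I7: { [X → num num .] }  — reduce
  I8: { [F → X ( .] }  — reduce
  I9: { [X → F x . num] }  — shift
  I10: { [X → F x num .] }  — reduce

Conflict in state I5:
  Shift-reduce conflict between [Y → ( X .] and [F → X . (]
So the grammar is NOT LR(0).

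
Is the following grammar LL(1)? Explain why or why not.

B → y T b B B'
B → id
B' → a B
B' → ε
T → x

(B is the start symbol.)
No. Predict set conflict for B': { 'a' }

Relevant sets:
  FOLLOW(B') = { $, 'a' }

For B:
  PREDICT(B → y T b B B') = { 'y' }
  PREDICT(B → id) = { 'id' }
For B':
  PREDICT(B' → a B) = { 'a' }
  PREDICT(B' → ε) = { $, 'a' }
T has a single production, so nothing to check there.

Conflict found: Predict set conflict for B': { 'a' }
The grammar is NOT LL(1).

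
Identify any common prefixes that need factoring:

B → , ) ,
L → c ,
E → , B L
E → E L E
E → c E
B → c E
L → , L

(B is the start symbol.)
No, left-factoring is not needed

Left-factoring is needed when two productions for the same non-terminal
share a common prefix on the right-hand side.

Productions for B:
  B → , ) ,
  B → c E
Productions for L:
  L → c ,
  L → , L
Productions for E:
  E → , B L
  E → E L E
  E → c E

No common prefixes found.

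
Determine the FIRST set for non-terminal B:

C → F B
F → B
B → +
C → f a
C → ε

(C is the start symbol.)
{ '+' }

From B → +:
  - '+' is a terminal: add '+' and stop

Collecting: FIRST(B) = { '+' }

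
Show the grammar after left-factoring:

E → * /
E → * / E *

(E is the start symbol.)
Left-factoring transforms A → αβ₁ | αβ₂ into A → αA' and A' → β₁ | β₂
(α is the longest common prefix among the alternatives). Repeat until
no nonterminal has two alternatives with a common prefix.

Round 1: E has alternatives sharing prefix '* /'. Introduce E': E → * / E'
  Add: E' → ε
  Add: E' → E *

No remaining common prefixes — done.

Resulting grammar:
E → * / E'
E' → ε
E' → E *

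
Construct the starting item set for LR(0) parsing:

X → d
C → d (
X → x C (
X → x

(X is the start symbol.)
{ [X → . d], [X → . x C (], [X → . x], [X' → . X] }

First, augment the grammar with X' → X
I₀ = CLOSURE({ [X' → . X] }):
  [X' → . X] has the dot before X: add [X → . d], [X → . x C (], [X → . x]
No further items can be added.

I₀ = { [X → . d], [X → . x C (], [X → . x], [X' → . X] }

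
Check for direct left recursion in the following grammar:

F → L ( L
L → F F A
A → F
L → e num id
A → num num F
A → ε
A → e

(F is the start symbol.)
Direct left recursion occurs when N → N α for some non-terminal N (the right-hand side begins with the left-hand side itself).

F → L ( L: starts with L
L → F F A: starts with F
A → F: starts with F
L → e num id: starts with e
A → num num F: starts with num
A → ε: starts with ε
A → e: starts with e

No direct left recursion found.

Answer: No direct left recursion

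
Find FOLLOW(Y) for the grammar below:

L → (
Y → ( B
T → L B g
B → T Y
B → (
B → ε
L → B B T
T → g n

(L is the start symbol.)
In B → T Y: Y is at the end, add FOLLOW(B)

The FOLLOW sets referred to above (computed the same way, to a fixed point):
  FOLLOW(B) = { '(', 'g' }

Taking the union: FOLLOW(Y) = { '(', 'g' }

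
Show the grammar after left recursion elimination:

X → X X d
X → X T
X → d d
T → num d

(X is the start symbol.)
X → d d X'
X' → X d X'
X' → T X'
X' → ε
T → num d

X is directly left-recursive. The standard transformation for
  A → A α₁ | ... | A α_m | β₁ | ... | β_n
is
  A  → β₁ A' | ... | β_n A'
  A' → α₁ A' | ... | α_m A' | ε

X → d d becomes X → d d X'
X → X X d becomes X' → X d X'
X → X T becomes X' → T X'
Add X' → ε

Productions for other non-terminals are unchanged:
  T → num d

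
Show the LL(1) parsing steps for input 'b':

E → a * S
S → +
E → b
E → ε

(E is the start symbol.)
LL(1) parsing maintains a stack (initially the start symbol over $) and the input. At each step: if the stack top is a terminal, match it against the current input token; if it is a non-terminal N, replace it with the RHS of M[N, lookahead] (the unique production whose predict set contains the lookahead).

Stack is shown with the top on the left.

Stack  Input  Action
--------------------
E $    b $    output E → b
b $    b $    match 'b'
$      $      accept

The string is accepted.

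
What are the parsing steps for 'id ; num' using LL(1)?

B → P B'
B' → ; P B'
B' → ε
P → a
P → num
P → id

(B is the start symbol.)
LL(1) parsing maintains a stack (initially the start symbol over $) and the input. At each step: if the stack top is a terminal, match it against the current input token; if it is a non-terminal N, replace it with the RHS of M[N, lookahead] (the unique production whose predict set contains the lookahead).

Stack is shown with the top on the left.

Stack     Input       Action
----------------------------
B $       id ; num $  output B → P B'
P B' $    id ; num $  output P → id
id B' $   id ; num $  match 'id'
B' $      ; num $     output B' → ; P B'
; P B' $  ; num $     match ';'
P B' $    num $       output P → num
num B' $  num $       match 'num'
B' $      $           output B' → ε
$         $           accept

The string is accepted.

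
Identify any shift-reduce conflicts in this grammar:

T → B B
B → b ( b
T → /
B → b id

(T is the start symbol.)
A shift-reduce conflict occurs when an LR(0) state has both:
  - a complete (reduce) item [A → α .] (dot at the end), and
  - a shift item [B → β . c γ] (dot before a terminal).

Augment with T' → T and build the canonical LR(0) collection (I0 = CLOSURE({[T' → . T]}), then GOTO on every symbol after a dot until no new states appear). It has 9 states:
  I0: { [B → . b ( b], [B → . b id], [T → . /], [T → . B B], [T' → . T] }  — shift
  I1: { [T → / .] }  — reduce
  I2: { [B → . b ( b], [B → . b id], [T → B . B] }  — shift
  I3: { [T' → T .] }  — accept
  I4: { [B → b . ( b], [B → b . id] }  — shift
  I5: { [B → b ( . b] }  — shift
  I6: { [B → b id .] }  — reduce
  I7: { [B → b ( b .] }  — reduce
  I8: { [T → B B .] }  — reduce

No state contains both a complete item and a shift item.

Answer: No shift-reduce conflicts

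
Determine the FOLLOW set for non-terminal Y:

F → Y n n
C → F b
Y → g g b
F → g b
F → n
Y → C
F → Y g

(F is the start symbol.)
To compute FOLLOW(Y), find every occurrence of Y on a right-hand side N → α Y β: add FIRST(β) \ {ε}, and if β is empty or nullable also add FOLLOW(N). Iterate to a fixed point.

In F → Y n n: Y is followed by n n, add FIRST(n n) \ {ε} = { 'n' }
In F → Y g: Y is followed by g, add FIRST(g) \ {ε} = { 'g' }

Taking the union: FOLLOW(Y) = { 'g', 'n' }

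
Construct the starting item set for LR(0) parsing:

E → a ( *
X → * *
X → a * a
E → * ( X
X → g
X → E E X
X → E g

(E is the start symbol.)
{ [E → . * ( X], [E → . a ( *], [E' → . E] }

First, augment the grammar with E' → E
I₀ = CLOSURE({ [E' → . E] }):
  [E' → . E] has the dot before E: add [E → . a ( *], [E → . * ( X]
No further items can be added.

I₀ = { [E → . * ( X], [E → . a ( *], [E' → . E] }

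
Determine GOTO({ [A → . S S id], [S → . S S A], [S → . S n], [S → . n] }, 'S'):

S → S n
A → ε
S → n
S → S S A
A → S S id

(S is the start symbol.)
{ [A → S . S id], [S → . S S A], [S → . S n], [S → . n], [S → S . S A], [S → S . n] }

GOTO(I, 'S') = CLOSURE({ [A → αX.β] : [A → α.Xβ] ∈ I, X = 'S' })

Items with dot before 'S', with the dot advanced:
  [A → . S S id] → [A → S . S id]
  [S → . S S A] → [S → S . S A]
  [S → . S n] → [S → S . n]
Closure of the advanced items:
  [A → S . S id] has the dot before S: add [S → . S n], [S → . n], [S → . S S A]

GOTO = { [A → S . S id], [S → . S S A], [S → . S n], [S → . n], [S → S . S A], [S → S . n] }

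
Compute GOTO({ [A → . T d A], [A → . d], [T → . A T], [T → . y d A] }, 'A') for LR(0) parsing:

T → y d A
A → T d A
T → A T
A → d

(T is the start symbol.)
GOTO(I, 'A') = CLOSURE({ [A → αX.β] : [A → α.Xβ] ∈ I, X = 'A' })

Items with dot before 'A', with the dot advanced:
  [T → . A T] → [T → A . T]
Closure of the advanced items:
  [T → A . T] has the dot before T: add [T → . y d A], [T → . A T]
  [T → . A T] has the dot before A: add [A → . T d A], [A → . d]

GOTO = { [A → . T d A], [A → . d], [T → . A T], [T → . y d A], [T → A . T] }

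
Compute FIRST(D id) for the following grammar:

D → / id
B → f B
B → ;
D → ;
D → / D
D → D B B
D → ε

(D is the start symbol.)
{ '/', ';', 'f', 'id' }

FIRST sets of the non-terminals involved (from the grammar, by fixed-point iteration):
  FIRST(D) = { '/', ';', 'f', ε }

To compute FIRST(D id), process the symbols left to right:
Symbol D is a non-terminal. Add FIRST(D) \ {ε} = { '/', ';', 'f' }
D is nullable (ε ∈ FIRST(D)), continue to the next symbol.
Symbol id is a terminal. Add 'id' and stop.
FIRST(D id) = { '/', ';', 'f', 'id' }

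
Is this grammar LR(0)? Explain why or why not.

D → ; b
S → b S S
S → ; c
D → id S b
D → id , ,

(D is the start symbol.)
Augment with D' → D and build the canonical LR(0) collection (I0 = CLOSURE({[D' → . D]}), then GOTO on every symbol after a dot until no new states appear). It has 14 states:
  I0: { [D → . ; b], [D → . id , ,], [D → . id S b], [D' → . D] }  — shift
  I1: { [D → ; . b] }  — shift
  I2: { [D' → D .] }  — accept
  I3: { [D → id . , ,], [D → id . S b], [S → . ; c], [S → . b S S] }  — shift
  I4: { [D → id , . ,] }  — shift
  I5: { [S → ; . c] }  — shift
  I6: { [D → id S . b] }  — shift
  I7: { [S → . ; c], [S → . b S S], [S → b . S S] }  — shift
  I8: { [S → . ; c], [S → . b S S], [S → b S . S] }  — shift
  I9: { [S → b S S .] }  — reduce
  I10: { [D → id S b .] }  — reduce
  I11: { [S → ; c .] }  — reduce
  I12: { [D → id , , .] }  — reduce
  I13: { [D → ; b .] }  — reduce

Every state is either a pure shift/goto state or contains exactly one complete item and nothing to shift — no conflicts. The grammar is LR(0).

Answer: Yes, the grammar is LR(0)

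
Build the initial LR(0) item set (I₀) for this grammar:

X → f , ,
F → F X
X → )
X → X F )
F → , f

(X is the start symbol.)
First, augment the grammar with X' → X
I₀ = CLOSURE({ [X' → . X] }):
  [X' → . X] has the dot before X: add [X → . f , ,], [X → . )], [X → . X F )]
No further items can be added.

I₀ = { [X → . )], [X → . X F )], [X → . f , ,], [X' → . X] }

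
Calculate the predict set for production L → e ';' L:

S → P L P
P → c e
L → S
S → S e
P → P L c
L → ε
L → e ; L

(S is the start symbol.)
{ 'e' }

PREDICT(L → e ';' L) = (FIRST(RHS) \ {ε}) ∪ (FOLLOW(L) if ε ∈ FIRST(RHS), i.e. RHS ⇒* ε)
FIRST(e ';' L) = { 'e' }
ε ∉ FIRST(e ';' L), so FOLLOW(L) is not added.
PREDICT(L → e ';' L) = { 'e' }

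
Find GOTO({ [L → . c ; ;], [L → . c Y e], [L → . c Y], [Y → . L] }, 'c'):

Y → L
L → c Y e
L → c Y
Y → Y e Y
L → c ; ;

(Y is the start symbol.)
{ [L → . c ; ;], [L → . c Y e], [L → . c Y], [L → c . ; ;], [L → c . Y e], [L → c . Y], [Y → . L], [Y → . Y e Y] }

GOTO(I, 'c') = CLOSURE({ [A → αX.β] : [A → α.Xβ] ∈ I, X = 'c' })

Items with dot before 'c', with the dot advanced:
  [L → . c ; ;] → [L → c . ; ;]
  [L → . c Y] → [L → c . Y]
  [L → . c Y e] → [L → c . Y e]
Closure of the advanced items:
  [L → c . Y] has the dot before Y: add [Y → . L], [Y → . Y e Y]
  [Y → . L] has the dot before L: add [L → . c Y e], [L → . c Y], [L → . c ; ;]

GOTO = { [L → . c ; ;], [L → . c Y e], [L → . c Y], [L → c . ; ;], [L → c . Y e], [L → c . Y], [Y → . L], [Y → . Y e Y] }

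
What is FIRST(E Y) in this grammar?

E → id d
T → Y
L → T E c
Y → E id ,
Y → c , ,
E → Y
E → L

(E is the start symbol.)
{ 'c', 'id' }

FIRST sets of the non-terminals involved (from the grammar, by fixed-point iteration):
  FIRST(E) = { 'c', 'id' }

To compute FIRST(E Y), process the symbols left to right:
Symbol E is a non-terminal. Add FIRST(E) \ {ε} = { 'c', 'id' }
E is not nullable (ε ∉ FIRST(E)), so stop here.
FIRST(E Y) = { 'c', 'id' }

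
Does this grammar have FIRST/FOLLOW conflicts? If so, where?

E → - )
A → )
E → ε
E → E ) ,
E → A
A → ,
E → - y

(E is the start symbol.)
A FIRST/FOLLOW conflict occurs when a non-terminal N has a nullable alternative N → β (β ⇒* ε) and another alternative N → α with FIRST(α) ∩ FOLLOW(N) ≠ ∅: on such a lookahead the parser cannot decide between expanding α and letting N vanish via β.

Nullable non-terminals: E.
FIRST sets used below: FIRST(E) = { ')', ',', '-', ε }, FIRST(A) = { ')', ',' }

E: nullable alternative(s) E → ε; FOLLOW(E) = { $, ')' }
  E → - ): FIRST \ {ε} = { '-' } — disjoint from FOLLOW(E)
  E → ε: FIRST \ {ε} = { } — this is the only nullable alternative, skip
  E → E ) ,: FIRST \ {ε} = { ')', ',', '-' } — overlaps FOLLOW(E) on { ')' }: CONFLICT
  E → A: FIRST \ {ε} = { ')', ',' } — overlaps FOLLOW(E) on { ')' }: CONFLICT
  E → - y: FIRST \ {ε} = { '-' } — disjoint from FOLLOW(E)

A has no nullable alternative, so no FIRST/FOLLOW check is needed there.

So the grammar has 2 FIRST/FOLLOW conflicts (marked CONFLICT above).

Answer: Yes. E → E ')' ',' with FOLLOW(E) on { ')' }; E → A with FOLLOW(E) on { ')' }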